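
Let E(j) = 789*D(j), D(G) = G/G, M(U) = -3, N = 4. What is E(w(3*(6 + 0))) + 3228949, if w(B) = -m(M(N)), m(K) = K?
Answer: 3229738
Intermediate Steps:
D(G) = 1
w(B) = 3 (w(B) = -1*(-3) = 3)
E(j) = 789 (E(j) = 789*1 = 789)
E(w(3*(6 + 0))) + 3228949 = 789 + 3228949 = 3229738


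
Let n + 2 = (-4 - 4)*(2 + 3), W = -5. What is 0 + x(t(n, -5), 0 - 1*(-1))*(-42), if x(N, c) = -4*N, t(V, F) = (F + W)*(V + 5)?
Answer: 62160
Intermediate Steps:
n = -42 (n = -2 + (-4 - 4)*(2 + 3) = -2 - 8*5 = -2 - 40 = -42)
t(V, F) = (-5 + F)*(5 + V) (t(V, F) = (F - 5)*(V + 5) = (-5 + F)*(5 + V))
0 + x(t(n, -5), 0 - 1*(-1))*(-42) = 0 - 4*(-25 - 5*(-42) + 5*(-5) - 5*(-42))*(-42) = 0 - 4*(-25 + 210 - 25 + 210)*(-42) = 0 - 4*370*(-42) = 0 - 1480*(-42) = 0 + 62160 = 62160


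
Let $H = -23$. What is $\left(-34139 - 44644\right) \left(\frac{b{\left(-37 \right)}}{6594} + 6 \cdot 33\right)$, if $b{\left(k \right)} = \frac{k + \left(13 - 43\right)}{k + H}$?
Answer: $- \frac{2057202363407}{131880} \approx -1.5599 \cdot 10^{7}$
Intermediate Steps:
$b{\left(k \right)} = \frac{-30 + k}{-23 + k}$ ($b{\left(k \right)} = \frac{k + \left(13 - 43\right)}{k - 23} = \frac{k + \left(13 - 43\right)}{-23 + k} = \frac{k - 30}{-23 + k} = \frac{-30 + k}{-23 + k}$)
$\left(-34139 - 44644\right) \left(\frac{b{\left(-37 \right)}}{6594} + 6 \cdot 33\right) = \left(-34139 - 44644\right) \left(\frac{\frac{1}{-23 - 37} \left(-30 - 37\right)}{6594} + 6 \cdot 33\right) = - 78783 \left(\frac{1}{-60} \left(-67\right) \frac{1}{6594} + 198\right) = - 78783 \left(\left(- \frac{1}{60}\right) \left(-67\right) \frac{1}{6594} + 198\right) = - 78783 \left(\frac{67}{60} \cdot \frac{1}{6594} + 198\right) = - 78783 \left(\frac{67}{395640} + 198\right) = \left(-78783\right) \frac{78336787}{395640} = - \frac{2057202363407}{131880}$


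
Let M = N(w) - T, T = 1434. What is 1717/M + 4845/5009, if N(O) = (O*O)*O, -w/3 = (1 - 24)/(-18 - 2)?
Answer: -11630157895/59108749581 ≈ -0.19676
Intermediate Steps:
w = -69/20 (w = -3*(1 - 24)/(-18 - 2) = -(-69)/(-20) = -(-69)*(-1)/20 = -3*23/20 = -69/20 ≈ -3.4500)
N(O) = O**3 (N(O) = O**2*O = O**3)
M = -11800509/8000 (M = (-69/20)**3 - 1*1434 = -328509/8000 - 1434 = -11800509/8000 ≈ -1475.1)
1717/M + 4845/5009 = 1717/(-11800509/8000) + 4845/5009 = 1717*(-8000/11800509) + 4845*(1/5009) = -13736000/11800509 + 4845/5009 = -11630157895/59108749581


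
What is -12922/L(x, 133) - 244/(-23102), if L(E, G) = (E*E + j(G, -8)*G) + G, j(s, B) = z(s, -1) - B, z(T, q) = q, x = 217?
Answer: -20483908/79459329 ≈ -0.25779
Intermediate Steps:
j(s, B) = -1 - B
L(E, G) = E² + 8*G (L(E, G) = (E*E + (-1 - 1*(-8))*G) + G = (E² + (-1 + 8)*G) + G = (E² + 7*G) + G = E² + 8*G)
-12922/L(x, 133) - 244/(-23102) = -12922/(217² + 8*133) - 244/(-23102) = -12922/(47089 + 1064) - 244*(-1/23102) = -12922/48153 + 122/11551 = -12922*1/48153 + 122/11551 = -1846/6879 + 122/11551 = -20483908/79459329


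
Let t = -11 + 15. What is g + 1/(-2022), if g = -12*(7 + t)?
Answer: -266905/2022 ≈ -132.00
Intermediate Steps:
t = 4
g = -132 (g = -12*(7 + 4) = -12*11 = -132)
g + 1/(-2022) = -132 + 1/(-2022) = -132 - 1/2022 = -266905/2022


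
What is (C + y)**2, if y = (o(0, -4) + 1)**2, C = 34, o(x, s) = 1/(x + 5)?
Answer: 784996/625 ≈ 1256.0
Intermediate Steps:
o(x, s) = 1/(5 + x)
y = 36/25 (y = (1/(5 + 0) + 1)**2 = (1/5 + 1)**2 = (6/5)**2 = 36/25 ≈ 1.4400)
(C + y)**2 = (34 + 36/25)**2 = (886/25)**2 = 784996/625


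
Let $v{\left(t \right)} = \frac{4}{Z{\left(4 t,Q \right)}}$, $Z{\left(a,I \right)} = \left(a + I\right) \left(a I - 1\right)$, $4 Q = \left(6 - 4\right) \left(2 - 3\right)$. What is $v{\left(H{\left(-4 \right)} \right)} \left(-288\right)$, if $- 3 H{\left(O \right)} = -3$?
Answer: $\frac{768}{7} \approx 109.71$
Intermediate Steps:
$H{\left(O \right)} = 1$ ($H{\left(O \right)} = \left(- \frac{1}{3}\right) \left(-3\right) = 1$)
$Q = - \frac{1}{2}$ ($Q = \frac{\left(6 - 4\right) \left(2 - 3\right)}{4} = \frac{2 \left(-1\right)}{4} = \frac{1}{4} \left(-2\right) = - \frac{1}{2} \approx -0.5$)
$Z{\left(a,I \right)} = \left(-1 + I a\right) \left(I + a\right)$ ($Z{\left(a,I \right)} = \left(I + a\right) \left(I a - 1\right) = \left(I + a\right) \left(-1 + I a\right) = \left(-1 + I a\right) \left(I + a\right)$)
$v{\left(t \right)} = \frac{4}{\frac{1}{2} - 8 t^{2} - 3 t}$ ($v{\left(t \right)} = \frac{4}{\left(-1\right) \left(- \frac{1}{2}\right) - 4 t - \frac{\left(4 t\right)^{2}}{2} + 4 t \left(- \frac{1}{2}\right)^{2}} = \frac{4}{\frac{1}{2} - 4 t - \frac{16 t^{2}}{2} + 4 t \frac{1}{4}} = \frac{4}{\frac{1}{2} - 4 t - 8 t^{2} + t} = \frac{4}{\frac{1}{2} - 8 t^{2} - 3 t}$)
$v{\left(H{\left(-4 \right)} \right)} \left(-288\right) = - \frac{8}{-1 + 6 \cdot 1 + 16 \cdot 1^{2}} \left(-288\right) = - \frac{8}{-1 + 6 + 16 \cdot 1} \left(-288\right) = - \frac{8}{-1 + 6 + 16} \left(-288\right) = - \frac{8}{21} \left(-288\right) = \left(-8\right) \frac{1}{21} \left(-288\right) = \left(- \frac{8}{21}\right) \left(-288\right) = \frac{768}{7}$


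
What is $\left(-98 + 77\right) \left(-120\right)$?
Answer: $2520$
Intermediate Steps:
$\left(-98 + 77\right) \left(-120\right) = \left(-21\right) \left(-120\right) = 2520$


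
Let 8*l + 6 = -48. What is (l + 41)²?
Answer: 18769/16 ≈ 1173.1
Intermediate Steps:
l = -27/4 (l = -¾ + (⅛)*(-48) = -¾ - 6 = -27/4 ≈ -6.7500)
(l + 41)² = (-27/4 + 41)² = (137/4)² = 18769/16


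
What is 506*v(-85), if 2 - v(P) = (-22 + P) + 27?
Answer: 41492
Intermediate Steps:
v(P) = -3 - P (v(P) = 2 - ((-22 + P) + 27) = 2 - (5 + P) = 2 + (-5 - P) = -3 - P)
506*v(-85) = 506*(-3 - 1*(-85)) = 506*(-3 + 85) = 506*82 = 41492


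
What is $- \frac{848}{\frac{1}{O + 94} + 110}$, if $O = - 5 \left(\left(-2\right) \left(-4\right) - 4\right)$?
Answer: $- \frac{62752}{8141} \approx -7.7081$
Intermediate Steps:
$O = -20$ ($O = - 5 \left(8 - 4\right) = \left(-5\right) 4 = -20$)
$- \frac{848}{\frac{1}{O + 94} + 110} = - \frac{848}{\frac{1}{-20 + 94} + 110} = - \frac{848}{\frac{1}{74} + 110} = - \frac{848}{\frac{8141}{74}} = \left(-848\right) \frac{74}{8141} = - \frac{62752}{8141}$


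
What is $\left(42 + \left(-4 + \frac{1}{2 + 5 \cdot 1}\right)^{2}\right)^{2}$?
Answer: $\frac{7767369}{2401} \approx 3235.1$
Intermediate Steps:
$\left(42 + \left(-4 + \frac{1}{2 + 5 \cdot 1}\right)^{2}\right)^{2} = \left(42 + \left(-4 + \frac{1}{2 + 5}\right)^{2}\right)^{2} = \left(42 + \left(-4 + \frac{1}{7}\right)^{2}\right)^{2} = \left(42 + \left(- \frac{27}{7}\right)^{2}\right)^{2} = \left(42 + \frac{729}{49}\right)^{2} = \left(\frac{2787}{49}\right)^{2} = \frac{7767369}{2401}$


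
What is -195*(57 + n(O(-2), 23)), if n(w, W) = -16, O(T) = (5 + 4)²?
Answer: -7995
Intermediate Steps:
O(T) = 81 (O(T) = 9² = 81)
-195*(57 + n(O(-2), 23)) = -195*(57 - 16) = -195*41 = -7995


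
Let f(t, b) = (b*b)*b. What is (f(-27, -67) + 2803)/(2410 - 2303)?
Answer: -297960/107 ≈ -2784.7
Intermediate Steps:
f(t, b) = b³ (f(t, b) = b²*b = b³)
(f(-27, -67) + 2803)/(2410 - 2303) = ((-67)³ + 2803)/(2410 - 2303) = (-300763 + 2803)/107 = -297960*1/107 = -297960/107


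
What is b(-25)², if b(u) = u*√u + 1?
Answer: (1 - 125*I)² ≈ -15624.0 - 250.0*I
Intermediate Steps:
b(u) = 1 + u^(3/2) (b(u) = u^(3/2) + 1 = 1 + u^(3/2))
b(-25)² = (1 + (-25)^(3/2))² = (1 - 125*I)²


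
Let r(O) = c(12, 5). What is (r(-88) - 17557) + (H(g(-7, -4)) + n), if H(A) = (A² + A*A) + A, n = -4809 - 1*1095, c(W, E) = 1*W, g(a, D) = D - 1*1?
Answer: -23404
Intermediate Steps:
g(a, D) = -1 + D (g(a, D) = D - 1 = -1 + D)
c(W, E) = W
r(O) = 12
n = -5904 (n = -4809 - 1095 = -5904)
H(A) = A + 2*A² (H(A) = (A² + A²) + A = 2*A² + A = A + 2*A²)
(r(-88) - 17557) + (H(g(-7, -4)) + n) = (12 - 17557) + ((-1 - 4)*(1 + 2*(-1 - 4)) - 5904) = -17545 + (-5*(1 + 2*(-5)) - 5904) = -17545 + (-5*(1 - 10) - 5904) = -17545 + (-5*(-9) - 5904) = -17545 + (45 - 5904) = -17545 - 5859 = -23404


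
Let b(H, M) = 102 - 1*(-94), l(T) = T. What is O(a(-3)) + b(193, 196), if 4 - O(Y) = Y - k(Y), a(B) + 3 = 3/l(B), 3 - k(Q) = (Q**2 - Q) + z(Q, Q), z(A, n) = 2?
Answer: 185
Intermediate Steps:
b(H, M) = 196 (b(H, M) = 102 + 94 = 196)
k(Q) = 1 + Q - Q**2 (k(Q) = 3 - ((Q**2 - Q) + 2) = 3 - (2 + Q**2 - Q) = 3 + (-2 + Q - Q**2) = 1 + Q - Q**2)
a(B) = -3 + 3/B
O(Y) = 5 - Y**2 (O(Y) = 4 - (Y - (1 + Y - Y**2)) = 4 - (Y + (-1 + Y**2 - Y)) = 4 - (-1 + Y**2) = 4 + (1 - Y**2) = 5 - Y**2)
O(a(-3)) + b(193, 196) = (5 - (-3 + 3/(-3))**2) + 196 = (5 - (-3 + 3*(-1/3))**2) + 196 = (5 - (-3 - 1)**2) + 196 = (5 - 1*(-4)**2) + 196 = (5 - 1*16) + 196 = (5 - 16) + 196 = -11 + 196 = 185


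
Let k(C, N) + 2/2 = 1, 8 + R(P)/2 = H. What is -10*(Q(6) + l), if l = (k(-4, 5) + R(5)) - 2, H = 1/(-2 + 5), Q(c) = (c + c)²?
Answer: -3800/3 ≈ -1266.7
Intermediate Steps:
Q(c) = 4*c² (Q(c) = (2*c)² = 4*c²)
H = ⅓ (H = 1/3 = ⅓ ≈ 0.33333)
R(P) = -46/3 (R(P) = -16 + 2*(⅓) = -16 + ⅔ = -46/3)
k(C, N) = 0 (k(C, N) = -1 + 1 = 0)
l = -52/3 (l = (0 - 46/3) - 2 = -46/3 - 2 = -52/3 ≈ -17.333)
-10*(Q(6) + l) = -10*(4*6² - 52/3) = -10*(4*36 - 52/3) = -10*(144 - 52/3) = -10*380/3 = -3800/3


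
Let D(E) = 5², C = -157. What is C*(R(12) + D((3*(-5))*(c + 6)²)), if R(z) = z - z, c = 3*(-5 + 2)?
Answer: -3925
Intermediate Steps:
c = -9 (c = 3*(-3) = -9)
R(z) = 0
D(E) = 25
C*(R(12) + D((3*(-5))*(c + 6)²)) = -157*(0 + 25) = -157*25 = -3925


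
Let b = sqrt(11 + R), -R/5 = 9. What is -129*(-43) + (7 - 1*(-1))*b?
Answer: 5547 + 8*I*sqrt(34) ≈ 5547.0 + 46.648*I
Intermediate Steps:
R = -45 (R = -5*9 = -45)
b = I*sqrt(34) (b = sqrt(11 - 45) = sqrt(-34) = I*sqrt(34) ≈ 5.8309*I)
-129*(-43) + (7 - 1*(-1))*b = -129*(-43) + (7 - 1*(-1))*(I*sqrt(34)) = 5547 + (7 + 1)*(I*sqrt(34)) = 5547 + 8*(I*sqrt(34)) = 5547 + 8*I*sqrt(34)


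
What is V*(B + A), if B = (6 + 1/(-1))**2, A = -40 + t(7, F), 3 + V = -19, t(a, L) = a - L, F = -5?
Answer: 66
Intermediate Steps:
V = -22 (V = -3 - 19 = -22)
A = -28 (A = -40 + (7 - 1*(-5)) = -40 + (7 + 5) = -40 + 12 = -28)
B = 25 (B = (6 - 1)**2 = 5**2 = 25)
V*(B + A) = -22*(25 - 28) = -22*(-3) = 66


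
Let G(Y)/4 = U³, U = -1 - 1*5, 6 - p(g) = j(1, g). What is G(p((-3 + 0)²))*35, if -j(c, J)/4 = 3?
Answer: -30240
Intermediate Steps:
j(c, J) = -12 (j(c, J) = -4*3 = -12)
p(g) = 18 (p(g) = 6 - 1*(-12) = 6 + 12 = 18)
U = -6 (U = -1 - 5 = -6)
G(Y) = -864 (G(Y) = 4*(-6)³ = 4*(-216) = -864)
G(p((-3 + 0)²))*35 = -864*35 = -30240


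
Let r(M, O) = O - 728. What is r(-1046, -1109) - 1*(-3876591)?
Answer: 3874754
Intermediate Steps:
r(M, O) = -728 + O
r(-1046, -1109) - 1*(-3876591) = (-728 - 1109) - 1*(-3876591) = -1837 + 3876591 = 3874754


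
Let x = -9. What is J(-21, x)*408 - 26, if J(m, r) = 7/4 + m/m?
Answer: 1096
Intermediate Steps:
J(m, r) = 11/4 (J(m, r) = 7*(1/4) + 1 = 7/4 + 1 = 11/4)
J(-21, x)*408 - 26 = (11/4)*408 - 26 = 1122 - 26 = 1096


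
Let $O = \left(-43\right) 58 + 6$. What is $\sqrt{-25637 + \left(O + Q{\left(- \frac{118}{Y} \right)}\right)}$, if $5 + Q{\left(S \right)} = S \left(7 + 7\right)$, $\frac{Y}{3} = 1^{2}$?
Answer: $\frac{i \sqrt{258126}}{3} \approx 169.35 i$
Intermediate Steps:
$Y = 3$ ($Y = 3 \cdot 1^{2} = 3 \cdot 1 = 3$)
$Q{\left(S \right)} = -5 + 14 S$ ($Q{\left(S \right)} = -5 + S \left(7 + 7\right) = -5 + S 14 = -5 + 14 S$)
$O = -2488$ ($O = -2494 + 6 = -2488$)
$\sqrt{-25637 + \left(O + Q{\left(- \frac{118}{Y} \right)}\right)} = \sqrt{-25637 - \left(2493 - - \frac{1652}{3}\right)} = \sqrt{-25637 - \left(2493 - \left(-1652\right) \frac{1}{3}\right)} = \sqrt{-25637 + \left(-2488 + \left(-5 + 14 \left(- \frac{118}{3}\right)\right)\right)} = \sqrt{-25637 - \frac{9131}{3}} = \sqrt{- \frac{86042}{3}} = \frac{i \sqrt{258126}}{3}$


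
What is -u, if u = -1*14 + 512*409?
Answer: -209394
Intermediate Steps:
u = 209394 (u = -14 + 209408 = 209394)
-u = -1*209394 = -209394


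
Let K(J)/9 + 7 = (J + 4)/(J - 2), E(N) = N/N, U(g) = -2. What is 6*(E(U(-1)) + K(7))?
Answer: -1266/5 ≈ -253.20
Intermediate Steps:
E(N) = 1
K(J) = -63 + 9*(4 + J)/(-2 + J) (K(J) = -63 + 9*((J + 4)/(J - 2)) = -63 + 9*((4 + J)/(-2 + J)) = -63 + 9*(4 + J)/(-2 + J))
6*(E(U(-1)) + K(7)) = 6*(1 + 54*(3 - 1*7)/(-2 + 7)) = 6*(1 + 54*(3 - 7)/5) = 6*(1 + 54*(⅕)*(-4)) = 6*(1 - 216/5) = 6*(-211/5) = -1266/5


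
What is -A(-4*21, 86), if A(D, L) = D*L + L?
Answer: 7138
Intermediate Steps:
A(D, L) = L + D*L
-A(-4*21, 86) = -86*(1 - 4*21) = -86*(1 - 84) = -86*(-83) = -1*(-7138) = 7138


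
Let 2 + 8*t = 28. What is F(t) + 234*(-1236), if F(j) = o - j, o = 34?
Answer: -1156773/4 ≈ -2.8919e+5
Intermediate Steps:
t = 13/4 (t = -¼ + (⅛)*28 = -¼ + 7/2 = 13/4 ≈ 3.2500)
F(j) = 34 - j
F(t) + 234*(-1236) = (34 - 1*13/4) + 234*(-1236) = (34 - 13/4) - 289224 = 123/4 - 289224 = -1156773/4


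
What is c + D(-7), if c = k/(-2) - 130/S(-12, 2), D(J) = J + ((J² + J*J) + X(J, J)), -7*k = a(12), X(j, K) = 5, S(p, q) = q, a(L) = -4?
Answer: 215/7 ≈ 30.714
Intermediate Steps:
k = 4/7 (k = -⅐*(-4) = 4/7 ≈ 0.57143)
D(J) = 5 + J + 2*J² (D(J) = J + ((J² + J*J) + 5) = J + ((J² + J²) + 5) = J + (2*J² + 5) = J + (5 + 2*J²) = 5 + J + 2*J²)
c = -457/7 (c = (4/7)/(-2) - 130/2 = (4/7)*(-½) - 130*½ = -2/7 - 65 = -457/7 ≈ -65.286)
c + D(-7) = -457/7 + (5 - 7 + 2*(-7)²) = -457/7 + (5 - 7 + 2*49) = -457/7 + (5 - 7 + 98) = -457/7 + 96 = 215/7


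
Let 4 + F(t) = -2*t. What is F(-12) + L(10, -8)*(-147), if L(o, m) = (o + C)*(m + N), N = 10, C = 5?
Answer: -4390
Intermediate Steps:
F(t) = -4 - 2*t
L(o, m) = (5 + o)*(10 + m) (L(o, m) = (o + 5)*(m + 10) = (5 + o)*(10 + m))
F(-12) + L(10, -8)*(-147) = (-4 - 2*(-12)) + (50 + 5*(-8) + 10*10 - 8*10)*(-147) = (-4 + 24) + (50 - 40 + 100 - 80)*(-147) = 20 + 30*(-147) = 20 - 4410 = -4390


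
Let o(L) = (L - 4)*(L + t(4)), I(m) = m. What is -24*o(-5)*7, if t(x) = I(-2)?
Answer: -10584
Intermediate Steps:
t(x) = -2
o(L) = (-4 + L)*(-2 + L) (o(L) = (L - 4)*(L - 2) = (-4 + L)*(-2 + L))
-24*o(-5)*7 = -24*(8 + (-5)**2 - 6*(-5))*7 = -24*(8 + 25 + 30)*7 = -24*63*7 = -1512*7 = -10584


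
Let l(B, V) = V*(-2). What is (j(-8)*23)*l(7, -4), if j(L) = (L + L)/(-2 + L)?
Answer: 1472/5 ≈ 294.40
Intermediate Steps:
l(B, V) = -2*V
j(L) = 2*L/(-2 + L) (j(L) = (2*L)/(-2 + L) = 2*L/(-2 + L))
(j(-8)*23)*l(7, -4) = ((2*(-8)/(-2 - 8))*23)*(-2*(-4)) = ((2*(-8)/(-10))*23)*8 = ((2*(-8)*(-⅒))*23)*8 = ((8/5)*23)*8 = (184/5)*8 = 1472/5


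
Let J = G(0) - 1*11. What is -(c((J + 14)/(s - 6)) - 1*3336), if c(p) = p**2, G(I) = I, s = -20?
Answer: 2255127/676 ≈ 3336.0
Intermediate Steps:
J = -11 (J = 0 - 1*11 = 0 - 11 = -11)
-(c((J + 14)/(s - 6)) - 1*3336) = -(((-11 + 14)/(-20 - 6))**2 - 1*3336) = -((3/(-26))**2 - 3336) = -((3*(-1/26))**2 - 3336) = -((-3/26)**2 - 3336) = -(9/676 - 3336) = -1*(-2255127/676) = 2255127/676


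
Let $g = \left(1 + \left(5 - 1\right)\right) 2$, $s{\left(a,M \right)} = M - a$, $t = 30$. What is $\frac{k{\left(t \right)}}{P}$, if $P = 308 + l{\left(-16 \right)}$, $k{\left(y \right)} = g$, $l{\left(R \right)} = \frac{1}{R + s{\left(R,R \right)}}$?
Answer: $\frac{160}{4927} \approx 0.032474$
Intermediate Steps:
$l{\left(R \right)} = \frac{1}{R}$ ($l{\left(R \right)} = \frac{1}{R + \left(R - R\right)} = \frac{1}{R + 0} = \frac{1}{R}$)
$g = 10$ ($g = \left(1 + \left(5 - 1\right)\right) 2 = \left(1 + 4\right) 2 = 5 \cdot 2 = 10$)
$k{\left(y \right)} = 10$
$P = \frac{4927}{16}$ ($P = 308 + \frac{1}{-16} = 308 - \frac{1}{16} = \frac{4927}{16} \approx 307.94$)
$\frac{k{\left(t \right)}}{P} = \frac{10}{\frac{4927}{16}} = 10 \cdot \frac{16}{4927} = \frac{160}{4927}$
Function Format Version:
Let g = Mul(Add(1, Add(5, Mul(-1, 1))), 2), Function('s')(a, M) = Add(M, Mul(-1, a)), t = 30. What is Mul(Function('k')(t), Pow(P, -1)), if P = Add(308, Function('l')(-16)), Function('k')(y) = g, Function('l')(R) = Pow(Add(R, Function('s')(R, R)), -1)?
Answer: Rational(160, 4927) ≈ 0.032474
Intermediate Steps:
Function('l')(R) = Pow(R, -1) (Function('l')(R) = Pow(Add(R, Add(R, Mul(-1, R))), -1) = Pow(Add(R, 0), -1) = Pow(R, -1))
g = 10 (g = Mul(Add(1, Add(5, -1)), 2) = Mul(Add(1, 4), 2) = Mul(5, 2) = 10)
Function('k')(y) = 10
P = Rational(4927, 16) (P = Add(308, Pow(-16, -1)) = Add(308, Rational(-1, 16)) = Rational(4927, 16) ≈ 307.94)
Mul(Function('k')(t), Pow(P, -1)) = Mul(10, Pow(Rational(4927, 16), -1)) = Mul(10, Rational(16, 4927)) = Rational(160, 4927)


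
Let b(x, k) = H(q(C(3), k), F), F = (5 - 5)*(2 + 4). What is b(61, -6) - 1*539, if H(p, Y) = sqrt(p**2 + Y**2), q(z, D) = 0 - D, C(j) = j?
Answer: -533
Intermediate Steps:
F = 0 (F = 0*6 = 0)
q(z, D) = -D
H(p, Y) = sqrt(Y**2 + p**2)
b(x, k) = sqrt(k**2) (b(x, k) = sqrt(0**2 + (-k)**2) = sqrt(0 + k**2) = sqrt(k**2))
b(61, -6) - 1*539 = sqrt((-6)**2) - 1*539 = sqrt(36) - 539 = 6 - 539 = -533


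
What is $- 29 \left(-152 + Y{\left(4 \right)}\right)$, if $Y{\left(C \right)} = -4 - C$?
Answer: $4640$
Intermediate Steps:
$- 29 \left(-152 + Y{\left(4 \right)}\right) = - 29 \left(-152 - 8\right) = \left(-29\right) \left(-160\right) = 4640$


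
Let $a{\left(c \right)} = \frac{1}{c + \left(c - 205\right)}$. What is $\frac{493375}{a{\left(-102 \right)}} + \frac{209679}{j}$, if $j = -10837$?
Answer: $- \frac{2186802503554}{10837} \approx -2.0179 \cdot 10^{8}$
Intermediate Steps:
$a{\left(c \right)} = \frac{1}{-205 + 2 c}$ ($a{\left(c \right)} = \frac{1}{c + \left(c - 205\right)} = \frac{1}{c + \left(-205 + c\right)} = \frac{1}{-205 + 2 c}$)
$\frac{493375}{a{\left(-102 \right)}} + \frac{209679}{j} = \frac{493375}{\frac{1}{-205 + 2 \left(-102\right)}} + \frac{209679}{-10837} = \frac{493375}{\frac{1}{-205 - 204}} + 209679 \left(- \frac{1}{10837}\right) = \frac{493375}{\frac{1}{-409}} - \frac{209679}{10837} = \frac{493375}{- \frac{1}{409}} - \frac{209679}{10837} = 493375 \left(-409\right) - \frac{209679}{10837} = -201790375 - \frac{209679}{10837} = - \frac{2186802503554}{10837}$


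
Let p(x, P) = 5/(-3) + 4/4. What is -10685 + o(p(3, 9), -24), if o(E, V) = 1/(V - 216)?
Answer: -2564401/240 ≈ -10685.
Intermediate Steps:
p(x, P) = -⅔ (p(x, P) = 5*(-⅓) + 4*(¼) = -5/3 + 1 = -⅔)
o(E, V) = 1/(-216 + V)
-10685 + o(p(3, 9), -24) = -10685 + 1/(-216 - 24) = -10685 + 1/(-240) = -10685 - 1/240 = -2564401/240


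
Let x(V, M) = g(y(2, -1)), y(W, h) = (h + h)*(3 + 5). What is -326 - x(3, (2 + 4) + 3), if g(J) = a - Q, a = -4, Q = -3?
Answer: -325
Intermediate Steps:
y(W, h) = 16*h (y(W, h) = (2*h)*8 = 16*h)
g(J) = -1 (g(J) = -4 - 1*(-3) = -4 + 3 = -1)
x(V, M) = -1
-326 - x(3, (2 + 4) + 3) = -326 - 1*(-1) = -326 + 1 = -325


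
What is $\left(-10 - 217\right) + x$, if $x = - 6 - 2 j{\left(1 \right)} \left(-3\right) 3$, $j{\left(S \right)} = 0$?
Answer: $-227$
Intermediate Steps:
$x = 0$ ($x = - 6 \left(-2\right) 0 \left(-3\right) 3 = - 6 \cdot 0 \left(-3\right) 3 = \left(-6\right) 0 \cdot 3 = 0 \cdot 3 = 0$)
$\left(-10 - 217\right) + x = \left(-10 - 217\right) + 0 = -227 + 0 = -227$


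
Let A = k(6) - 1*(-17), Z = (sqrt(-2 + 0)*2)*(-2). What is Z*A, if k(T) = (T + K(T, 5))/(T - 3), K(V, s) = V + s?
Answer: -272*I*sqrt(2)/3 ≈ -128.22*I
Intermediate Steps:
k(T) = (5 + 2*T)/(-3 + T) (k(T) = (T + (T + 5))/(T - 3) = (T + (5 + T))/(-3 + T) = (5 + 2*T)/(-3 + T))
Z = -4*I*sqrt(2) (Z = (sqrt(-2)*2)*(-2) = ((I*sqrt(2))*2)*(-2) = (2*I*sqrt(2))*(-2) = -4*I*sqrt(2) ≈ -5.6569*I)
A = 68/3 (A = (5 + 2*6)/(-3 + 6) - 1*(-17) = (5 + 12)/3 + 17 = (1/3)*17 + 17 = 17/3 + 17 = 68/3 ≈ 22.667)
Z*A = -4*I*sqrt(2)*(68/3) = -272*I*sqrt(2)/3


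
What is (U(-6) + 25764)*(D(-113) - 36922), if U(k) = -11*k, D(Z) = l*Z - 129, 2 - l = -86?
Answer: -1213880850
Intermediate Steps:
l = 88 (l = 2 - 1*(-86) = 2 + 86 = 88)
D(Z) = -129 + 88*Z (D(Z) = 88*Z - 129 = -129 + 88*Z)
(U(-6) + 25764)*(D(-113) - 36922) = (-11*(-6) + 25764)*((-129 + 88*(-113)) - 36922) = (66 + 25764)*((-129 - 9944) - 36922) = 25830*(-10073 - 36922) = 25830*(-46995) = -1213880850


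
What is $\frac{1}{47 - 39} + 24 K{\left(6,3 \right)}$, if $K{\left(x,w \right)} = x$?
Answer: $\frac{1153}{8} \approx 144.13$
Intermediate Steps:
$\frac{1}{47 - 39} + 24 K{\left(6,3 \right)} = \frac{1}{47 - 39} + 24 \cdot 6 = \frac{1}{8} + 144 = \frac{1153}{8}$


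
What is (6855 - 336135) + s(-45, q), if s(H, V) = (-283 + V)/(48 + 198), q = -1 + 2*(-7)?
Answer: -40501589/123 ≈ -3.2928e+5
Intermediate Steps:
q = -15 (q = -1 - 14 = -15)
s(H, V) = -283/246 + V/246 (s(H, V) = (-283 + V)/246 = (-283 + V)*(1/246) = -283/246 + V/246)
(6855 - 336135) + s(-45, q) = (6855 - 336135) + (-283/246 + (1/246)*(-15)) = -329280 + (-283/246 - 5/82) = -329280 - 149/123 = -40501589/123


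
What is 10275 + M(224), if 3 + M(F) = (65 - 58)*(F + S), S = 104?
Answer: 12568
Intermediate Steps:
M(F) = 725 + 7*F (M(F) = -3 + (65 - 58)*(F + 104) = -3 + 7*(104 + F) = -3 + (728 + 7*F) = 725 + 7*F)
10275 + M(224) = 10275 + (725 + 7*224) = 10275 + (725 + 1568) = 10275 + 2293 = 12568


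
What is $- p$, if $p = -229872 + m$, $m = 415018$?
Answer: $-185146$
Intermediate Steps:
$p = 185146$ ($p = -229872 + 415018 = 185146$)
$- p = \left(-1\right) 185146 = -185146$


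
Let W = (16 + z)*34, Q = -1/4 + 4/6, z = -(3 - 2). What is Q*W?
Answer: 425/2 ≈ 212.50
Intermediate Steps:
z = -1 (z = -1*1 = -1)
Q = 5/12 (Q = -1*1/4 + 4*(1/6) = -1/4 + 2/3 = 5/12 ≈ 0.41667)
W = 510 (W = (16 - 1)*34 = 15*34 = 510)
Q*W = (5/12)*510 = 425/2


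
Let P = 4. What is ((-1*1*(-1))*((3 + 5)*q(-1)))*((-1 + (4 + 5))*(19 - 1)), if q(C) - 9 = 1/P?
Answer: 10656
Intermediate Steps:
q(C) = 37/4 (q(C) = 9 + 1/4 = 9 + ¼ = 37/4)
((-1*1*(-1))*((3 + 5)*q(-1)))*((-1 + (4 + 5))*(19 - 1)) = ((-1*1*(-1))*((3 + 5)*(37/4)))*((-1 + (4 + 5))*(19 - 1)) = ((-1*(-1))*(8*(37/4)))*((-1 + 9)*18) = (1*74)*(8*18) = 74*144 = 10656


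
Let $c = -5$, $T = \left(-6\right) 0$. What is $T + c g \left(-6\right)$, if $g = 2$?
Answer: $60$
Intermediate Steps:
$T = 0$
$T + c g \left(-6\right) = 0 - 5 \cdot 2 \left(-6\right) = 0 - -60 = 0 + 60 = 60$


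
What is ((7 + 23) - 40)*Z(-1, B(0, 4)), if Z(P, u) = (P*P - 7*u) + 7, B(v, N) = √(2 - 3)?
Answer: -80 + 70*I ≈ -80.0 + 70.0*I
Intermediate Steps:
B(v, N) = I (B(v, N) = √(-1) = I)
Z(P, u) = 7 + P² - 7*u (Z(P, u) = (P² - 7*u) + 7 = 7 + P² - 7*u)
((7 + 23) - 40)*Z(-1, B(0, 4)) = ((7 + 23) - 40)*(7 + (-1)² - 7*I) = (30 - 40)*(7 + 1 - 7*I) = -10*(8 - 7*I) = -80 + 70*I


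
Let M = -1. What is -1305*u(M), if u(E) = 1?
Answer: -1305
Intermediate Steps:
-1305*u(M) = -1305*1 = -1305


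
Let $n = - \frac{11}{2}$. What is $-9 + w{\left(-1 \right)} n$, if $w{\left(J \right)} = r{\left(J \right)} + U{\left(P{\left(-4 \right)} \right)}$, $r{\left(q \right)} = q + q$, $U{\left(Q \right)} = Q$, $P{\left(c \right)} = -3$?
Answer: $\frac{37}{2} \approx 18.5$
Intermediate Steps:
$r{\left(q \right)} = 2 q$
$n = - \frac{11}{2}$ ($n = \left(-11\right) \frac{1}{2} = - \frac{11}{2} \approx -5.5$)
$w{\left(J \right)} = -3 + 2 J$ ($w{\left(J \right)} = 2 J - 3 = -3 + 2 J$)
$-9 + w{\left(-1 \right)} n = -9 + \left(-3 + 2 \left(-1\right)\right) \left(- \frac{11}{2}\right) = -9 + \left(-3 - 2\right) \left(- \frac{11}{2}\right) = -9 - - \frac{55}{2} = -9 + \frac{55}{2} = \frac{37}{2}$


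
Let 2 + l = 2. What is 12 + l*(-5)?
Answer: 12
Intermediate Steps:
l = 0 (l = -2 + 2 = 0)
12 + l*(-5) = 12 + 0*(-5) = 12 + 0 = 12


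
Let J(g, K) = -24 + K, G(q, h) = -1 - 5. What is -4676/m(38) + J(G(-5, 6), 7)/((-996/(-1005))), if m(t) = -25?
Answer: 1410057/8300 ≈ 169.89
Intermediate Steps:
G(q, h) = -6
-4676/m(38) + J(G(-5, 6), 7)/((-996/(-1005))) = -4676/(-25) + (-24 + 7)/((-996/(-1005))) = -4676*(-1/25) - 17/((-996*(-1/1005))) = 4676/25 - 17/332/335 = 4676/25 - 17*335/332 = 4676/25 - 5695/332 = 1410057/8300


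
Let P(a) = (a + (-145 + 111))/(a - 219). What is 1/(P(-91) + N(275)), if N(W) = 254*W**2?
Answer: 62/1190942525 ≈ 5.2060e-8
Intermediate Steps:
P(a) = (-34 + a)/(-219 + a) (P(a) = (a - 34)/(-219 + a) = (-34 + a)/(-219 + a))
1/(P(-91) + N(275)) = 1/((-34 - 91)/(-219 - 91) + 254*275**2) = 1/(-125/(-310) + 254*75625) = 1/(-1/310*(-125) + 19208750) = 1/(25/62 + 19208750) = 1/(1190942525/62) = 62/1190942525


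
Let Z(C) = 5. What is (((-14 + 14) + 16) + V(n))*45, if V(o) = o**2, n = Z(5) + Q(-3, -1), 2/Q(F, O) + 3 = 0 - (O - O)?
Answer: 1565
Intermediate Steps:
Q(F, O) = -2/3 (Q(F, O) = 2/(-3 + (0 - (O - O))) = 2/(-3 + (0 - 1*0)) = 2/(-3 + (0 + 0)) = 2/(-3 + 0) = 2/(-3) = 2*(-1/3) = -2/3)
n = 13/3 (n = 5 - 2/3 = 13/3 ≈ 4.3333)
(((-14 + 14) + 16) + V(n))*45 = (((-14 + 14) + 16) + (13/3)**2)*45 = ((0 + 16) + 169/9)*45 = (16 + 169/9)*45 = (313/9)*45 = 1565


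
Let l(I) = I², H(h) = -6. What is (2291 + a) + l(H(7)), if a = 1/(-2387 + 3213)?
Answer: 1922103/826 ≈ 2327.0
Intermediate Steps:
a = 1/826 ≈ 0.0012107
(2291 + a) + l(H(7)) = (2291 + 1/826) + (-6)² = 1892367/826 + 36 = 1922103/826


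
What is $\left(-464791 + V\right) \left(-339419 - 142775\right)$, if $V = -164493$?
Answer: $303436969096$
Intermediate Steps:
$\left(-464791 + V\right) \left(-339419 - 142775\right) = \left(-464791 - 164493\right) \left(-339419 - 142775\right) = \left(-629284\right) \left(-482194\right) = 303436969096$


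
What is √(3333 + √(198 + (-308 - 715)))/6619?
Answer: √(3333 + 5*I*√33)/6619 ≈ 0.0087223 + 3.7582e-5*I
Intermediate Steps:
√(3333 + √(198 + (-308 - 715)))/6619 = √(3333 + √(198 - 1023))*(1/6619) = √(3333 + √(-825))*(1/6619) = √(3333 + 5*I*√33)*(1/6619) = √(3333 + 5*I*√33)/6619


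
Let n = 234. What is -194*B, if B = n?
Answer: -45396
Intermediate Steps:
B = 234
-194*B = -194*234 = -45396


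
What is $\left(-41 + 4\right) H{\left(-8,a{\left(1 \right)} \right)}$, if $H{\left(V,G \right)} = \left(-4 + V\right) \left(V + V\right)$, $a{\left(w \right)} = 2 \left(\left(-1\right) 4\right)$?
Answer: $-7104$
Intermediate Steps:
$a{\left(w \right)} = -8$ ($a{\left(w \right)} = 2 \left(-4\right) = -8$)
$H{\left(V,G \right)} = 2 V \left(-4 + V\right)$ ($H{\left(V,G \right)} = \left(-4 + V\right) 2 V = 2 V \left(-4 + V\right)$)
$\left(-41 + 4\right) H{\left(-8,a{\left(1 \right)} \right)} = \left(-41 + 4\right) 2 \left(-8\right) \left(-4 - 8\right) = - 37 \cdot 2 \left(-8\right) \left(-12\right) = \left(-37\right) 192 = -7104$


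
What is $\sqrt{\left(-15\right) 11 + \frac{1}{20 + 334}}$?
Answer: $\frac{i \sqrt{20676786}}{354} \approx 12.845 i$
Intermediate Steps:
$\sqrt{\left(-15\right) 11 + \frac{1}{20 + 334}} = \sqrt{-165 + \frac{1}{354}} = \sqrt{- \frac{58409}{354}} = \frac{i \sqrt{20676786}}{354}$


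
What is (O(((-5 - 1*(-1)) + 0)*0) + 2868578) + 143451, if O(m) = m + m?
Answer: 3012029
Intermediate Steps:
O(m) = 2*m
(O(((-5 - 1*(-1)) + 0)*0) + 2868578) + 143451 = (2*(((-5 - 1*(-1)) + 0)*0) + 2868578) + 143451 = (2*(((-5 + 1) + 0)*0) + 2868578) + 143451 = (2*((-4 + 0)*0) + 2868578) + 143451 = (2*(-4*0) + 2868578) + 143451 = (2*0 + 2868578) + 143451 = (0 + 2868578) + 143451 = 2868578 + 143451 = 3012029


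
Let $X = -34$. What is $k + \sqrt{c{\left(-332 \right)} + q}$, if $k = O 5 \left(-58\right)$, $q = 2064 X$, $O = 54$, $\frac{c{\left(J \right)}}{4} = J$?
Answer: $-15660 + 4 i \sqrt{4469} \approx -15660.0 + 267.4 i$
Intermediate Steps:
$c{\left(J \right)} = 4 J$
$q = -70176$ ($q = 2064 \left(-34\right) = -70176$)
$k = -15660$ ($k = 54 \cdot 5 \left(-58\right) = 270 \left(-58\right) = -15660$)
$k + \sqrt{c{\left(-332 \right)} + q} = -15660 + \sqrt{4 \left(-332\right) - 70176} = -15660 + \sqrt{-1328 - 70176} = -15660 + \sqrt{-71504} = -15660 + 4 i \sqrt{4469}$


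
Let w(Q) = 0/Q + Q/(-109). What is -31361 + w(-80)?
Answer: -3418269/109 ≈ -31360.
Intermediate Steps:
w(Q) = -Q/109 (w(Q) = 0 + Q*(-1/109) = 0 - Q/109 = -Q/109)
-31361 + w(-80) = -31361 - 1/109*(-80) = -31361 + 80/109 = -3418269/109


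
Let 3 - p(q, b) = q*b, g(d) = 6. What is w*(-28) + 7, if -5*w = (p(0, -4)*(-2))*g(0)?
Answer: -973/5 ≈ -194.60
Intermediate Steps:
p(q, b) = 3 - b*q (p(q, b) = 3 - q*b = 3 - b*q)
w = 36/5 (w = -(3 - 1*(-4)*0)*(-2)*6/5 = -(3 + 0)*(-2)*6/5 = -3*(-2)*6/5 = -(-6)*6/5 = -1/5*(-36) = 36/5 ≈ 7.2000)
w*(-28) + 7 = (36/5)*(-28) + 7 = -1008/5 + 7 = -973/5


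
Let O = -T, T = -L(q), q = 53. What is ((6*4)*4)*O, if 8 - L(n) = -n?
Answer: 5856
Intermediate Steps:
L(n) = 8 + n (L(n) = 8 - (-1)*n = 8 + n)
T = -61 (T = -(8 + 53) = -1*61 = -61)
O = 61 (O = -1*(-61) = 61)
((6*4)*4)*O = ((6*4)*4)*61 = (24*4)*61 = 96*61 = 5856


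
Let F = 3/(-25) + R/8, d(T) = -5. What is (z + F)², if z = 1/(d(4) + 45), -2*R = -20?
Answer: 53361/40000 ≈ 1.3340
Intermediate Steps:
R = 10 (R = -½*(-20) = 10)
F = 113/100 (F = 3/(-25) + 10/8 = 3*(-1/25) + 10*(⅛) = -3/25 + 5/4 = 113/100 ≈ 1.1300)
z = 1/40 (z = 1/(-5 + 45) = 1/40 ≈ 0.025000)
(z + F)² = (1/40 + 113/100)² = (231/200)² = 53361/40000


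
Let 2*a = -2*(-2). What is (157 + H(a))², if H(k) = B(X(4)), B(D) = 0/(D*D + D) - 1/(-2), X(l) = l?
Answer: 99225/4 ≈ 24806.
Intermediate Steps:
a = 2 (a = (-2*(-2))/2 = (½)*4 = 2)
B(D) = ½ (B(D) = 0/(D² + D) - 1*(-½) = 0/(D + D²) + ½ = 0 + ½ = ½)
H(k) = ½
(157 + H(a))² = (157 + ½)² = (315/2)² = 99225/4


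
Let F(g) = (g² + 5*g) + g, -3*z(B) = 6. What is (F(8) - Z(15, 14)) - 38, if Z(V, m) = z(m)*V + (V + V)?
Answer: 74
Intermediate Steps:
z(B) = -2 (z(B) = -⅓*6 = -2)
Z(V, m) = 0 (Z(V, m) = -2*V + (V + V) = -2*V + 2*V = 0)
F(g) = g² + 6*g
(F(8) - Z(15, 14)) - 38 = (8*(6 + 8) - 1*0) - 38 = (8*14 + 0) - 38 = (112 + 0) - 38 = 112 - 38 = 74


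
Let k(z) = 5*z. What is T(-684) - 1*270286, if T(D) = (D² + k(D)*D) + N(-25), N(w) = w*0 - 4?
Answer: 2536846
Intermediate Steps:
N(w) = -4 (N(w) = 0 - 4 = -4)
T(D) = -4 + 6*D² (T(D) = (D² + (5*D)*D) - 4 = (D² + 5*D²) - 4 = 6*D² - 4 = -4 + 6*D²)
T(-684) - 1*270286 = (-4 + 6*(-684)²) - 1*270286 = (-4 + 6*467856) - 270286 = (-4 + 2807136) - 270286 = 2807132 - 270286 = 2536846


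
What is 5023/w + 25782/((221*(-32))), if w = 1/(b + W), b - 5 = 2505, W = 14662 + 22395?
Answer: 702762452085/3536 ≈ 1.9875e+8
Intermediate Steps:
W = 37057
b = 2510 (b = 5 + 2505 = 2510)
w = 1/39567 (w = 1/(2510 + 37057) = 1/39567 ≈ 2.5274e-5)
5023/w + 25782/((221*(-32))) = 5023/(1/39567) + 25782/((221*(-32))) = 5023*39567 + 25782/(-7072) = 198745041 + 25782*(-1/7072) = 198745041 - 12891/3536 = 702762452085/3536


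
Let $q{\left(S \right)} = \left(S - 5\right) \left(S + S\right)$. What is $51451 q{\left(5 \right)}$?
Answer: $0$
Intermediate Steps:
$q{\left(S \right)} = 2 S \left(-5 + S\right)$ ($q{\left(S \right)} = \left(-5 + S\right) 2 S = 2 S \left(-5 + S\right)$)
$51451 q{\left(5 \right)} = 51451 \cdot 2 \cdot 5 \left(-5 + 5\right) = 51451 \cdot 2 \cdot 5 \cdot 0 = 51451 \cdot 0 = 0$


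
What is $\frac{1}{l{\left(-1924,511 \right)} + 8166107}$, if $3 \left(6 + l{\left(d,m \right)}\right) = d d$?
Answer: $\frac{3}{28200079} \approx 1.0638 \cdot 10^{-7}$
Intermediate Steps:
$l{\left(d,m \right)} = -6 + \frac{d^{2}}{3}$ ($l{\left(d,m \right)} = -6 + \frac{d d}{3} = -6 + \frac{d^{2}}{3}$)
$\frac{1}{l{\left(-1924,511 \right)} + 8166107} = \frac{1}{\left(-6 + \frac{\left(-1924\right)^{2}}{3}\right) + 8166107} = \frac{1}{\left(-6 + \frac{1}{3} \cdot 3701776\right) + 8166107} = \frac{1}{\left(-6 + \frac{3701776}{3}\right) + 8166107} = \frac{1}{\frac{3701758}{3} + 8166107} = \frac{1}{\frac{28200079}{3}} = \frac{3}{28200079}$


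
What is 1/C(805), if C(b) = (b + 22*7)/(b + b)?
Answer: 230/137 ≈ 1.6788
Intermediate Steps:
C(b) = (154 + b)/(2*b) (C(b) = (b + 154)/((2*b)) = (154 + b)*(1/(2*b)) = (154 + b)/(2*b))
1/C(805) = 1/((½)*(154 + 805)/805) = 1/((½)*(1/805)*959) = 1/(137/230) = 230/137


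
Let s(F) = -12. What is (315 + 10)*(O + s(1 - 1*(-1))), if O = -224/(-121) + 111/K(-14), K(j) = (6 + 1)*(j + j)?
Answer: -82588675/23716 ≈ -3482.4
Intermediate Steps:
K(j) = 14*j (K(j) = 7*(2*j) = 14*j)
O = 30473/23716 (O = -224/(-121) + 111/((14*(-14))) = -224*(-1/121) + 111/(-196) = 224/121 + 111*(-1/196) = 224/121 - 111/196 = 30473/23716 ≈ 1.2849)
(315 + 10)*(O + s(1 - 1*(-1))) = (315 + 10)*(30473/23716 - 12) = 325*(-254119/23716) = -82588675/23716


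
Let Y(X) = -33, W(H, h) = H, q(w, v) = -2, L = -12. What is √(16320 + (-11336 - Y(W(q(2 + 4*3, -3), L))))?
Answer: √5017 ≈ 70.831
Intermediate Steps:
√(16320 + (-11336 - Y(W(q(2 + 4*3, -3), L)))) = √(16320 + (-11336 - 1*(-33))) = √(16320 + (-11336 + 33)) = √(16320 - 11303) = √5017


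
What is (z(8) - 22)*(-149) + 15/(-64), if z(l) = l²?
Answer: -400527/64 ≈ -6258.2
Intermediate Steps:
(z(8) - 22)*(-149) + 15/(-64) = (8² - 22)*(-149) + 15/(-64) = (64 - 22)*(-149) + 15*(-1/64) = 42*(-149) - 15/64 = -6258 - 15/64 = -400527/64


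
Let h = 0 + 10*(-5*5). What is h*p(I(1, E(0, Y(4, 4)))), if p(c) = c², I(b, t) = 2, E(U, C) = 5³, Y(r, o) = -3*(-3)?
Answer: -1000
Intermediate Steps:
Y(r, o) = 9
E(U, C) = 125
h = -250 (h = 0 + 10*(-25) = 0 - 250 = -250)
h*p(I(1, E(0, Y(4, 4)))) = -250*2² = -250*4 = -1000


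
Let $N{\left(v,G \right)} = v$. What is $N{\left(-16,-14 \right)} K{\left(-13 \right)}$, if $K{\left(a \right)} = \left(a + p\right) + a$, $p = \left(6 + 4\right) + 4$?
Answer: $192$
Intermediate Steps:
$p = 14$ ($p = 10 + 4 = 14$)
$K{\left(a \right)} = 14 + 2 a$ ($K{\left(a \right)} = \left(a + 14\right) + a = \left(14 + a\right) + a = 14 + 2 a$)
$N{\left(-16,-14 \right)} K{\left(-13 \right)} = - 16 \left(14 + 2 \left(-13\right)\right) = - 16 \left(14 - 26\right) = \left(-16\right) \left(-12\right) = 192$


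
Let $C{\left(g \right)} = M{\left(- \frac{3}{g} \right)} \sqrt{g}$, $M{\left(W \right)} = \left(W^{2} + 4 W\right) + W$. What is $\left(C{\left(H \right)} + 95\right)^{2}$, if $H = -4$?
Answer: $\frac{572839}{64} + \frac{6555 i}{4} \approx 8950.6 + 1638.8 i$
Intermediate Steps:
$M{\left(W \right)} = W^{2} + 5 W$
$C{\left(g \right)} = - \frac{3 \left(5 - \frac{3}{g}\right)}{\sqrt{g}}$ ($C{\left(g \right)} = - \frac{3}{g} \left(5 - \frac{3}{g}\right) \sqrt{g} = - \frac{3 \left(5 - \frac{3}{g}\right)}{g} \sqrt{g} = - \frac{3 \left(5 - \frac{3}{g}\right)}{\sqrt{g}}$)
$\left(C{\left(H \right)} + 95\right)^{2} = \left(\frac{3 \left(3 - -20\right)}{\left(-8\right) i} + 95\right)^{2} = \left(3 \frac{i}{8} \left(3 + 20\right) + 95\right)^{2} = \left(3 \frac{i}{8} \cdot 23 + 95\right)^{2} = \left(\frac{69 i}{8} + 95\right)^{2} = \left(95 + \frac{69 i}{8}\right)^{2}$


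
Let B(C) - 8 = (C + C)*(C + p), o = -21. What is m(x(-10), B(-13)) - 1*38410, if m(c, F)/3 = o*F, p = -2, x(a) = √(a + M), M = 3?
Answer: -63484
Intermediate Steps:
x(a) = √(3 + a) (x(a) = √(a + 3) = √(3 + a))
B(C) = 8 + 2*C*(-2 + C) (B(C) = 8 + (C + C)*(C - 2) = 8 + (2*C)*(-2 + C) = 8 + 2*C*(-2 + C))
m(c, F) = -63*F (m(c, F) = 3*(-21*F) = -63*F)
m(x(-10), B(-13)) - 1*38410 = -63*(8 - 4*(-13) + 2*(-13)²) - 1*38410 = -63*(8 + 52 + 2*169) - 38410 = -63*(8 + 52 + 338) - 38410 = -63*398 - 38410 = -25074 - 38410 = -63484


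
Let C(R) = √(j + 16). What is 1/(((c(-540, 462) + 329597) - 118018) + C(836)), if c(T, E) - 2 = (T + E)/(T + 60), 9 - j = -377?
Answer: 1354119440/286506162706249 - 6400*√402/286506162706249 ≈ 4.7259e-6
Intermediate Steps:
j = 386 (j = 9 - 1*(-377) = 9 + 377 = 386)
c(T, E) = 2 + (E + T)/(60 + T) (c(T, E) = 2 + (T + E)/(T + 60) = 2 + (E + T)/(60 + T))
C(R) = √402 (C(R) = √(386 + 16) = √402)
1/(((c(-540, 462) + 329597) - 118018) + C(836)) = 1/((((120 + 462 + 3*(-540))/(60 - 540) + 329597) - 118018) + √402) = 1/((((120 + 462 - 1620)/(-480) + 329597) - 118018) + √402) = 1/(((-1/480*(-1038) + 329597) - 118018) + √402) = 1/(((173/80 + 329597) - 118018) + √402) = 1/((26367933/80 - 118018) + √402) = 1/(16926493/80 + √402)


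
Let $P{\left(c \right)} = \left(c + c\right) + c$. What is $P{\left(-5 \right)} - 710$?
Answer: $-725$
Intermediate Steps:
$P{\left(c \right)} = 3 c$ ($P{\left(c \right)} = 2 c + c = 3 c$)
$P{\left(-5 \right)} - 710 = 3 \left(-5\right) - 710 = -15 - 710 = -725$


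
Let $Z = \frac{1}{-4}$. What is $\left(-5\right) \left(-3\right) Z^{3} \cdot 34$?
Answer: $- \frac{255}{32} \approx -7.9688$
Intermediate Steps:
$Z = - \frac{1}{4} \approx -0.25$
$\left(-5\right) \left(-3\right) Z^{3} \cdot 34 = \left(-5\right) \left(-3\right) \left(- \frac{1}{4}\right)^{3} \cdot 34 = 15 \left(- \frac{1}{64}\right) 34 = \left(- \frac{15}{64}\right) 34 = - \frac{255}{32}$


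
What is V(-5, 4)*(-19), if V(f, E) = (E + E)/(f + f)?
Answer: 76/5 ≈ 15.200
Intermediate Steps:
V(f, E) = E/f (V(f, E) = (2*E)/((2*f)) = (2*E)*(1/(2*f)) = E/f)
V(-5, 4)*(-19) = (4/(-5))*(-19) = (4*(-⅕))*(-19) = -⅘*(-19) = 76/5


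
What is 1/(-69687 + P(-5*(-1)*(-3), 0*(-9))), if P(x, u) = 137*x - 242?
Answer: -1/71984 ≈ -1.3892e-5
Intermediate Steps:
P(x, u) = -242 + 137*x
1/(-69687 + P(-5*(-1)*(-3), 0*(-9))) = 1/(-69687 + (-242 + 137*(-5*(-1)*(-3)))) = 1/(-69687 + (-242 + 137*(5*(-3)))) = 1/(-69687 + (-242 + 137*(-15))) = 1/(-69687 + (-242 - 2055)) = 1/(-69687 - 2297) = 1/(-71984) = -1/71984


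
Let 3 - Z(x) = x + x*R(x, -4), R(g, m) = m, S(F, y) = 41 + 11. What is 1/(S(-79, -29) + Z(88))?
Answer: 1/319 ≈ 0.0031348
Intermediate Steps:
S(F, y) = 52
Z(x) = 3 + 3*x (Z(x) = 3 - (x + x*(-4)) = 3 - (x - 4*x) = 3 - (-3)*x = 3 + 3*x)
1/(S(-79, -29) + Z(88)) = 1/(52 + (3 + 3*88)) = 1/(52 + (3 + 264)) = 1/(52 + 267) = 1/319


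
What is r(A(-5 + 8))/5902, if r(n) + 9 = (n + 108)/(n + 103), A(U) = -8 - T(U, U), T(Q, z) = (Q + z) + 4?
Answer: -135/100334 ≈ -0.0013455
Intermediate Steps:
T(Q, z) = 4 + Q + z
A(U) = -12 - 2*U (A(U) = -8 - (4 + U + U) = -8 - (4 + 2*U) = -8 + (-4 - 2*U) = -12 - 2*U)
r(n) = -9 + (108 + n)/(103 + n) (r(n) = -9 + (n + 108)/(n + 103) = -9 + (108 + n)/(103 + n))
r(A(-5 + 8))/5902 = ((-819 - 8*(-12 - 2*(-5 + 8)))/(103 + (-12 - 2*(-5 + 8))))/5902 = ((-819 - 8*(-12 - 2*3))/(103 + (-12 - 2*3)))*(1/5902) = ((-819 - 8*(-12 - 6))/(103 + (-12 - 6)))*(1/5902) = ((-819 - 8*(-18))/(103 - 18))*(1/5902) = ((-819 + 144)/85)*(1/5902) = ((1/85)*(-675))*(1/5902) = -135/17*1/5902 = -135/100334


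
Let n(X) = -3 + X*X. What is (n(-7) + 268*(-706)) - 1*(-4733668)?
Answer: 4544506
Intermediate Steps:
n(X) = -3 + X**2
(n(-7) + 268*(-706)) - 1*(-4733668) = ((-3 + (-7)**2) + 268*(-706)) - 1*(-4733668) = ((-3 + 49) - 189208) + 4733668 = (46 - 189208) + 4733668 = -189162 + 4733668 = 4544506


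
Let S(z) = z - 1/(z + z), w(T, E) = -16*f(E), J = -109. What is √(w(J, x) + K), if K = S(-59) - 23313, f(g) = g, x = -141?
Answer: I*√294019066/118 ≈ 145.31*I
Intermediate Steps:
w(T, E) = -16*E
S(z) = z - 1/(2*z)
K = -2757895/118 (K = (-59 - ½/(-59)) - 23313 = (-59 - ½*(-1/59)) - 23313 = (-59 + 1/118) - 23313 = -6961/118 - 23313 = -2757895/118 ≈ -23372.)
√(w(J, x) + K) = √(-16*(-141) - 2757895/118) = √(2256 - 2757895/118) = √(-2491687/118) = I*√294019066/118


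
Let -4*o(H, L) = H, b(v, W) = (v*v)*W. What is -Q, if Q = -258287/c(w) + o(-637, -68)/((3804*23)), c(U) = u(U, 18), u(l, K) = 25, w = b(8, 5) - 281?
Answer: 90392168891/8749200 ≈ 10331.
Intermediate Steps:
b(v, W) = W*v**2 (b(v, W) = v**2*W = W*v**2)
w = 39 (w = 5*8**2 - 281 = 5*64 - 281 = 320 - 281 = 39)
o(H, L) = -H/4
c(U) = 25
Q = -90392168891/8749200 (Q = -258287/25 + (-1/4*(-637))/((3804*23)) = -258287*1/25 + (637/4)/87492 = -258287/25 + (637/4)*(1/87492) = -258287/25 + 637/349968 = -90392168891/8749200 ≈ -10331.)
-Q = -1*(-90392168891/8749200) = 90392168891/8749200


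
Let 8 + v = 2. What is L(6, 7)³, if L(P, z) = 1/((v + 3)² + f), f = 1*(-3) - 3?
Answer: 1/27 ≈ 0.037037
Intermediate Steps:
v = -6 (v = -8 + 2 = -6)
f = -6 (f = -3 - 3 = -6)
L(P, z) = ⅓ (L(P, z) = 1/((-6 + 3)² - 6) = 1/((-3)² - 6) = 1/(9 - 6) = 1/3 = ⅓)
L(6, 7)³ = (⅓)³ = 1/27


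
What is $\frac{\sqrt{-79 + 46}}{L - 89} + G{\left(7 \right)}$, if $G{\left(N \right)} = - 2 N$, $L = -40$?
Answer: $-14 - \frac{i \sqrt{33}}{129} \approx -14.0 - 0.044531 i$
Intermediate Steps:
$\frac{\sqrt{-79 + 46}}{L - 89} + G{\left(7 \right)} = \frac{\sqrt{-79 + 46}}{-40 - 89} - 14 = \frac{\sqrt{-33}}{-129} - 14 = i \sqrt{33} \left(- \frac{1}{129}\right) - 14 = - \frac{i \sqrt{33}}{129} - 14 = -14 - \frac{i \sqrt{33}}{129}$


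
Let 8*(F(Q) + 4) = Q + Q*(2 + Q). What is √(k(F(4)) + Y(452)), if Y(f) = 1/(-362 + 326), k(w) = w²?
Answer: √2/3 ≈ 0.47140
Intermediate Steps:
F(Q) = -4 + Q/8 + Q*(2 + Q)/8 (F(Q) = -4 + (Q + Q*(2 + Q))/8 = -4 + (Q/8 + Q*(2 + Q)/8) = -4 + Q/8 + Q*(2 + Q)/8)
Y(f) = -1/36 (Y(f) = 1/(-36) = -1/36)
√(k(F(4)) + Y(452)) = √((-4 + (⅛)*4² + (3/8)*4)² - 1/36) = √((-4 + (⅛)*16 + 3/2)² - 1/36) = √((-4 + 2 + 3/2)² - 1/36) = √((-½)² - 1/36) = √(¼ - 1/36) = √(2/9) = √2/3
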